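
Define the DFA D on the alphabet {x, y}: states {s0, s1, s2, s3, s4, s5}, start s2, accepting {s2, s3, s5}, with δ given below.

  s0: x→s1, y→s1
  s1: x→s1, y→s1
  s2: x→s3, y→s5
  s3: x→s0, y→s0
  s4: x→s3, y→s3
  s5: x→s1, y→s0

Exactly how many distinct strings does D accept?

The useful subgraph on states {s2, s3, s5} is acyclic, so L(D) is finite; the longest accepting path visits 2 useful states, giving maximum string length 1.
Counting accepting paths from s2 by length: 1 of length 0, 2 of length 1. Total 3.

3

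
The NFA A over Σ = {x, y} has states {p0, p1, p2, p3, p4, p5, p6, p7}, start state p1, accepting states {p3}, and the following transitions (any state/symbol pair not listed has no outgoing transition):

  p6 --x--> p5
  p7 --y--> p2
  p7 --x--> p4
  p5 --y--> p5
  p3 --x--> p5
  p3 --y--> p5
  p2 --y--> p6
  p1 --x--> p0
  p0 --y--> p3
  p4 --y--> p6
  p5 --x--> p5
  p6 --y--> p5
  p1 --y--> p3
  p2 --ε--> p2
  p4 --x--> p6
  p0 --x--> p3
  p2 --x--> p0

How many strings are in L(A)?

3

The useful subgraph on states {p0, p1, p3} is acyclic, so L(A) is finite; the longest accepting path visits 3 useful states, giving maximum string length 2.
Counting accepting paths from p1 by length: 1 of length 1, 2 of length 2. Total 3.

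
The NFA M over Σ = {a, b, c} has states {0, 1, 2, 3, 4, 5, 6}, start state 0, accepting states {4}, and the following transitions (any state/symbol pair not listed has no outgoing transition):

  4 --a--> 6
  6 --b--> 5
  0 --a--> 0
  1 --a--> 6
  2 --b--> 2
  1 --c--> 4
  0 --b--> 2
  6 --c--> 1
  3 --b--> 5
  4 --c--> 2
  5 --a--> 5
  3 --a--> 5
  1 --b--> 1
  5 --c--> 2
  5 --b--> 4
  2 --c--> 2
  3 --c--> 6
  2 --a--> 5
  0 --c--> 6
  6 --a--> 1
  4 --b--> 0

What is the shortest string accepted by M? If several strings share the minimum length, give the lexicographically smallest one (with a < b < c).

A breadth-first search from 0 reaches an accepting state first via the path 0 → 2 → 5 → 4 on input bab.
No string of length < 3 is accepted (BFS exhausts all shorter strings without reaching an accepting state), and bab is the lexicographically least accepting string of length 3.

bab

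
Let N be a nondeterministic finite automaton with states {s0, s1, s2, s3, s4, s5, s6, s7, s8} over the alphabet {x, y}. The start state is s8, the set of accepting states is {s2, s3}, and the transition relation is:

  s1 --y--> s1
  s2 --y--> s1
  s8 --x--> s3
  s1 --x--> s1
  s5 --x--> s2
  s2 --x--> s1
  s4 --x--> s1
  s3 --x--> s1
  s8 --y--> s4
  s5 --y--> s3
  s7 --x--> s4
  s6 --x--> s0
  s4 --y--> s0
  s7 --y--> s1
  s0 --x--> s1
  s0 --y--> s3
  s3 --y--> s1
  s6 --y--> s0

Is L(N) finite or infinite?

The useful states (reachable from s8 and able to reach an accepting state) are {s0, s3, s4, s8}.
Restricted to these states the transition graph has no cycle, so every accepting path has bounded length and L is finite.

finite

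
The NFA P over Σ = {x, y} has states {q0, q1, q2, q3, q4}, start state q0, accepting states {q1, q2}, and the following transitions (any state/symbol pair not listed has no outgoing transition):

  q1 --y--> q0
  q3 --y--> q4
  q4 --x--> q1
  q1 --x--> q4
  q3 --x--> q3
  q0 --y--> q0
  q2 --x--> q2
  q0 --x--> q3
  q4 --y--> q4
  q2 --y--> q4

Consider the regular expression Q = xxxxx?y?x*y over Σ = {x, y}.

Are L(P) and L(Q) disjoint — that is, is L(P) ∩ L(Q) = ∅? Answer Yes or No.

Converting the expression Q to a DFA (subset construction, then merging equivalent states) gives the minimal DFA with states {r0, r1, r2, r3, r4, r5, r6, r7, r8, r9}, start state r0, accepting states {r7, r9} and transitions r0: x→r1, y→r2; r1: x→r3, y→r2; r2: x→r2, y→r2; r3: x→r4, y→r2; r4: x→r5, y→r2; r5: x→r6, y→r7; r6: x→r8, y→r7; r7: x→r8, y→r9; r8: x→r8, y→r9; r9: x→r2, y→r2.
Exploring the product automaton P × Q from the start pair (q0, r0), following both machines on each input symbol, reaches 16 state pairs: (q0, r0), (q3, r1), (q0, r2), (q3, r3), (q4, r2), (q3, r2), (q3, r4), (q1, r2), (q3, r5), (q3, r6), (q4, r7), (q3, r8), (q1, r8), (q4, r9), (q4, r8), (q0, r9).
P accepts in {q1, q2} and Q accepts in {r7, r9}; no reachable pair has both components accepting, so no string drives both machines to acceptance simultaneously and L(P) ∩ L(Q) = ∅.
So no string is accepted by both, and the intersection is empty.

Yes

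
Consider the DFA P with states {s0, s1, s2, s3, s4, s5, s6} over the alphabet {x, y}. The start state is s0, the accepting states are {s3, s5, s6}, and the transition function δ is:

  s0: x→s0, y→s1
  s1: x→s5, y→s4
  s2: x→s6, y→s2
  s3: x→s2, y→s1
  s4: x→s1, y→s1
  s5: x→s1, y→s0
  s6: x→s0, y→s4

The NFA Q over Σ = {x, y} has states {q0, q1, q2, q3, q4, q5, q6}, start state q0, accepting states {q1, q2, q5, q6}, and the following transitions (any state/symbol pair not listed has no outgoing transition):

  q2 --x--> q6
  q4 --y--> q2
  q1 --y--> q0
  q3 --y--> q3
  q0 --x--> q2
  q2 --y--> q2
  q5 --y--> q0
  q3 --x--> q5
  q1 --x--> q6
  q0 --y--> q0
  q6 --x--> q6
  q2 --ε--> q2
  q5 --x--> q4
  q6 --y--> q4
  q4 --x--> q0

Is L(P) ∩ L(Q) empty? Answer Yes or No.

No

The string yx is accepted by both P and Q.
Hence L(P) ∩ L(Q) ≠ ∅.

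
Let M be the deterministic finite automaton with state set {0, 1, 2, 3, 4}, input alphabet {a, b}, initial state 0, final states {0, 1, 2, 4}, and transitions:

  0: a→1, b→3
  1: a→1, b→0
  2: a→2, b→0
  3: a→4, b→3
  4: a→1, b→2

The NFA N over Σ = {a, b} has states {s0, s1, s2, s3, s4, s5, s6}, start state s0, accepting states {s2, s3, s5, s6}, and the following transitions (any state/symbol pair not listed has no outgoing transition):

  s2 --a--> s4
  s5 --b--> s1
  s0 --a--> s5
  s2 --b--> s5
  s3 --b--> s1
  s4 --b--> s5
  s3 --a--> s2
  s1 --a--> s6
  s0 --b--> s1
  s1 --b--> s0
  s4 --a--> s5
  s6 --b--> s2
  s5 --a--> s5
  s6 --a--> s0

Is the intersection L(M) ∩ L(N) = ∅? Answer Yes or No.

No

The string a is accepted by both M and N.
Hence L(M) ∩ L(N) ≠ ∅.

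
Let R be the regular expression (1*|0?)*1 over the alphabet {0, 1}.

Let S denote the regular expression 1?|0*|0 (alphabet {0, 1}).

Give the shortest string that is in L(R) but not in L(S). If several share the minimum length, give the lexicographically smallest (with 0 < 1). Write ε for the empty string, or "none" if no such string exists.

01

The string 01 is accepted by R but not by S.
No shorter string lies in the difference, and 01 is the lexicographically first length-2 string in L(R) \ L(S).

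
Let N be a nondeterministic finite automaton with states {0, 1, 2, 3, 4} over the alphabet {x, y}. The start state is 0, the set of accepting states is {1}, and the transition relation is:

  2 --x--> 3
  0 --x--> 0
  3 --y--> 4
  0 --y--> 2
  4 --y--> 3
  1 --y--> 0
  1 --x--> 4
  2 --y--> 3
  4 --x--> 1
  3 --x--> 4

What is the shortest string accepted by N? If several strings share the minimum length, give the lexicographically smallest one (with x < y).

A breadth-first search from 0 reaches an accepting state first via the path 0 → 2 → 3 → 4 → 1 on input yxxx.
No string of length < 4 is accepted (BFS exhausts all shorter strings without reaching an accepting state), and yxxx is the lexicographically least accepting string of length 4.

yxxx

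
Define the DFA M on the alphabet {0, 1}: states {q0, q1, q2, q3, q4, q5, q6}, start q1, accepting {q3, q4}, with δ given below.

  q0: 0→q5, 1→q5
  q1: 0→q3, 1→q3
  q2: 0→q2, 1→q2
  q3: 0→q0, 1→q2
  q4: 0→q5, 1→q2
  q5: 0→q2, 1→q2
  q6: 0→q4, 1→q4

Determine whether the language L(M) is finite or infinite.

finite

The useful states (reachable from q1 and able to reach an accepting state) are {q1, q3}.
Restricted to these states the transition graph has no cycle, so every accepting path has bounded length and L is finite.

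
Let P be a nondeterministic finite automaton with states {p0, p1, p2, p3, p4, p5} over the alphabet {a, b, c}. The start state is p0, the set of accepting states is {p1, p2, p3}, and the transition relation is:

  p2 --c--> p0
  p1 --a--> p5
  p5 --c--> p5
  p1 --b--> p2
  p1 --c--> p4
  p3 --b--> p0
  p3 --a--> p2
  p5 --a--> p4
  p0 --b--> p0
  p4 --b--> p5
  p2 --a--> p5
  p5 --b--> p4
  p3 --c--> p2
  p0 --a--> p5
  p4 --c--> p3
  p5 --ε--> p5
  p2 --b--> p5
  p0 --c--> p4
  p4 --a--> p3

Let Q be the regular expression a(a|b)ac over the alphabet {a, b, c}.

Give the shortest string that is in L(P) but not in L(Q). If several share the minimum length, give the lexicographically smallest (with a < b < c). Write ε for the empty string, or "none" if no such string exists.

The string ca is accepted by P but not by Q.
No shorter string lies in the difference, and ca is the lexicographically first length-2 string in L(P) \ L(Q).

ca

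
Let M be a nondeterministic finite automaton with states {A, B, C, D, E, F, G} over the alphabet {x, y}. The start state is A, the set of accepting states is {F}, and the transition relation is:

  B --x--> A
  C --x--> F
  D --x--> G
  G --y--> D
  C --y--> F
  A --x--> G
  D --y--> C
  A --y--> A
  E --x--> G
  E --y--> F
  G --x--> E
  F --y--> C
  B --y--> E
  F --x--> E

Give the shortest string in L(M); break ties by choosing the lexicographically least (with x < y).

A breadth-first search from A reaches an accepting state first via the path A → G → E → F on input xxy.
No string of length < 3 is accepted (BFS exhausts all shorter strings without reaching an accepting state), and xxy is the lexicographically least accepting string of length 3.

xxy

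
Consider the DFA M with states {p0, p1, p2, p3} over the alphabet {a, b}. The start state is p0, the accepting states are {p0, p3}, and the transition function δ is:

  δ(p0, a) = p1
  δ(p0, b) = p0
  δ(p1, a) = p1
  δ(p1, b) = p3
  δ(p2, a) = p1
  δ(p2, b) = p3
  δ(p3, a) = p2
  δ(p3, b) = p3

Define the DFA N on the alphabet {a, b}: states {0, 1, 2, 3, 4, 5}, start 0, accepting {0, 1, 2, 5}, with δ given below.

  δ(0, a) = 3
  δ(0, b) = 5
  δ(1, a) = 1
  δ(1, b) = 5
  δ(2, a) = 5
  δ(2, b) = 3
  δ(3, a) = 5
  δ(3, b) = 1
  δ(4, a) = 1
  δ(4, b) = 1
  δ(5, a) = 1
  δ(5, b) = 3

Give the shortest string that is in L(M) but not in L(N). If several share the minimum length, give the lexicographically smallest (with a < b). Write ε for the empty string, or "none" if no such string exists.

bb

The string bb is accepted by M but not by N.
No shorter string lies in the difference, and bb is the lexicographically first length-2 string in L(M) \ L(N).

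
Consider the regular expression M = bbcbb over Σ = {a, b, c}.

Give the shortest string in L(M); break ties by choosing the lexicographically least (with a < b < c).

By inspection of the expression, no string of length less than 5 matches, and bbcbb is the lexicographically first match of length 5.

bbcbb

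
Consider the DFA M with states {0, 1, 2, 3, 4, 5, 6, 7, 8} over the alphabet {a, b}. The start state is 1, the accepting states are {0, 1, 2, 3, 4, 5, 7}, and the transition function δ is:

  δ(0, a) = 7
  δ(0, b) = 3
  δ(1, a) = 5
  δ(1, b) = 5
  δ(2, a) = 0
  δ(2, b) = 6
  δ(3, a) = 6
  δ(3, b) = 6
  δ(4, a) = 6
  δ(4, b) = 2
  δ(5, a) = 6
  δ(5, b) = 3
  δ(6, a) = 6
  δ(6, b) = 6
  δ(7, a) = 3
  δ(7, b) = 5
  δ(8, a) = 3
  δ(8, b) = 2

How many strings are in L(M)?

5

The useful subgraph on states {1, 3, 5} is acyclic, so L(M) is finite; the longest accepting path visits 3 useful states, giving maximum string length 2.
Counting accepting paths from 1 by length: 1 of length 0, 2 of length 1, 2 of length 2. Total 5.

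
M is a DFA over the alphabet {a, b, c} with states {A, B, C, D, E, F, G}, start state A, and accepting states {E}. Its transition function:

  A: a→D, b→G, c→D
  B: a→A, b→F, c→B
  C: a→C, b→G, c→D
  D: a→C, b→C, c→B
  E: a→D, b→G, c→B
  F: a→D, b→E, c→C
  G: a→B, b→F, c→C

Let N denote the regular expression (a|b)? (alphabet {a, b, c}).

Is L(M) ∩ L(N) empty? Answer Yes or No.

Yes

Converting the expression N to a DFA (subset construction, then merging equivalent states) gives the minimal DFA with states {n0, n1, n2}, start state n0, accepting states {n0, n1} and transitions n0: a→n1, b→n1, c→n2; n1: a→n2, b→n2, c→n2; n2: a→n2, b→n2, c→n2.
Exploring the product automaton M × N from the start pair (A, n0), following both machines on each input symbol, reaches 10 state pairs: (A, n0), (D, n1), (G, n1), (D, n2), (C, n2), (B, n2), (F, n2), (G, n2), (A, n2), (E, n2).
M accepts in {E} and N accepts in {n0, n1}; no reachable pair has both components accepting, so no string drives both machines to acceptance simultaneously and L(M) ∩ L(N) = ∅.
So no string is accepted by both, and the intersection is empty.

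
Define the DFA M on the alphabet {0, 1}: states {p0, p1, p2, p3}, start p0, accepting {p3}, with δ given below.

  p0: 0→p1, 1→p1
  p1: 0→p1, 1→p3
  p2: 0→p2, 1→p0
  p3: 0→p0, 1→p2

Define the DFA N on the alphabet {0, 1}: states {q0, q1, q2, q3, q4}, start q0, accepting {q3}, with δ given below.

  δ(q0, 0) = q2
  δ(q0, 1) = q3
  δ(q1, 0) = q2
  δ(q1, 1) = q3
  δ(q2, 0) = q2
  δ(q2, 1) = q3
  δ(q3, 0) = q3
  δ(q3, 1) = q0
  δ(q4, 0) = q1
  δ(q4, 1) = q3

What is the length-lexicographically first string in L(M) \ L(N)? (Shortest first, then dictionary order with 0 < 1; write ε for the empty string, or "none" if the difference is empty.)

11

The string 11 is accepted by M but not by N.
No shorter string lies in the difference, and 11 is the lexicographically first length-2 string in L(M) \ L(N).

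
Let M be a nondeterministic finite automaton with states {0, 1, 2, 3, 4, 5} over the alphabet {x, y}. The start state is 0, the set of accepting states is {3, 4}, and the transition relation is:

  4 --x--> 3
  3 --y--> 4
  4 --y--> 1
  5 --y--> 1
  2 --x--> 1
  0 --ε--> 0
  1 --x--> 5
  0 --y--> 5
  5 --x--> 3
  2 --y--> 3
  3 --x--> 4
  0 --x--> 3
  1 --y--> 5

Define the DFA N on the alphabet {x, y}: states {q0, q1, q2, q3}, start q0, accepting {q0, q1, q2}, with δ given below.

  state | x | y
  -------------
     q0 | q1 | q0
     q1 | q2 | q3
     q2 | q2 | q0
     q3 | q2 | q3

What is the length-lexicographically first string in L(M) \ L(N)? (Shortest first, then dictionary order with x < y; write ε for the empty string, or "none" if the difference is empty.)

xy

The string xy is accepted by M but not by N.
No shorter string lies in the difference, and xy is the lexicographically first length-2 string in L(M) \ L(N).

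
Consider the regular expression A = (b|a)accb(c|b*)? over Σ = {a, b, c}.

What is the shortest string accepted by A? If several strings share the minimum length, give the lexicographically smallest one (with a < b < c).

By inspection of the expression, no string of length less than 5 matches, and aaccb is the lexicographically first match of length 5.

aaccb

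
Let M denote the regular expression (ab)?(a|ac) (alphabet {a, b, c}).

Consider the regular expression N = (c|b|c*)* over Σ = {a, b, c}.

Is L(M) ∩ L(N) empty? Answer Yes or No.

Converting the expression M to a DFA (subset construction, then merging equivalent states) gives the minimal DFA with states {m0, m1, m2, m3, m4, m5}, start state m0, accepting states {m1, m4, m5} and transitions m0: a→m1, b→m2, c→m2; m1: a→m2, b→m3, c→m4; m2: a→m2, b→m2, c→m2; m3: a→m5, b→m2, c→m2; m4: a→m2, b→m2, c→m2; m5: a→m2, b→m2, c→m4.
Converting the expression N to a DFA (subset construction, then merging equivalent states) gives the minimal DFA with states {n0, n1}, start state n0, accepting states {n0} and transitions n0: a→n1, b→n0, c→n0; n1: a→n1, b→n1, c→n1.
Exploring the product automaton M × N from the start pair (m0, n0), following both machines on each input symbol, reaches 7 state pairs: (m0, n0), (m1, n1), (m2, n0), (m2, n1), (m3, n1), (m4, n1), (m5, n1).
M accepts in {m1, m4, m5} and N accepts in {n0}; no reachable pair has both components accepting, so no string drives both machines to acceptance simultaneously and L(M) ∩ L(N) = ∅.
So no string is accepted by both, and the intersection is empty.

Yes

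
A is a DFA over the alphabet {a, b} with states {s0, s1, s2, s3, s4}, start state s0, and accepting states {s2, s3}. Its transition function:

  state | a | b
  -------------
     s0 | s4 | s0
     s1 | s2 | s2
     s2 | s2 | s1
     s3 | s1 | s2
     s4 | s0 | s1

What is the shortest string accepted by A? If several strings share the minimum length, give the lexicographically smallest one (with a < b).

A breadth-first search from s0 reaches an accepting state first via the path s0 → s4 → s1 → s2 on input aba.
No string of length < 3 is accepted (BFS exhausts all shorter strings without reaching an accepting state), and aba is the lexicographically least accepting string of length 3.

aba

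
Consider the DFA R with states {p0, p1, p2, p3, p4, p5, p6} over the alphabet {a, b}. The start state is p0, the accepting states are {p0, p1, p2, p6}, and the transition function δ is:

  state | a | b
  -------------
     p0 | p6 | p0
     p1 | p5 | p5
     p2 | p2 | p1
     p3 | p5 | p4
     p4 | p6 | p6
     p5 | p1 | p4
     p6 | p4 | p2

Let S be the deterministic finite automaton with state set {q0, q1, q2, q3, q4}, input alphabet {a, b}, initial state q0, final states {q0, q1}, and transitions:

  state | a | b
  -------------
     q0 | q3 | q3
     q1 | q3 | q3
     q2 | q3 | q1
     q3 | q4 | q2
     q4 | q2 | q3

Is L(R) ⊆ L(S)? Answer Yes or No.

No

The string a is in L(R) but not in L(S).
So L(R) ⊄ L(S).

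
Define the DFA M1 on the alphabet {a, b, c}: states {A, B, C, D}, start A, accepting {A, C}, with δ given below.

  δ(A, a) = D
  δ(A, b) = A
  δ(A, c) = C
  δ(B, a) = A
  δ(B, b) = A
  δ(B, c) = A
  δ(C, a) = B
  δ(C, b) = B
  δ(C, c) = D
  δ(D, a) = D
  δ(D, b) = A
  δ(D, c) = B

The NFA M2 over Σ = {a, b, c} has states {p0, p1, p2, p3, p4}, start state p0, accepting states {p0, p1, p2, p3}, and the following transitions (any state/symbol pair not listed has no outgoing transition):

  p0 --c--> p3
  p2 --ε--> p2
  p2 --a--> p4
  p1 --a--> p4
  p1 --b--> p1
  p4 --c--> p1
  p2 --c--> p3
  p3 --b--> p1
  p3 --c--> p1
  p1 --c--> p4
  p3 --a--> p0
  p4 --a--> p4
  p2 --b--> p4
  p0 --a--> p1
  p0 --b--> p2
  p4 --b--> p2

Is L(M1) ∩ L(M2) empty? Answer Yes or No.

No

The empty string ε is accepted by both M1 and M2.
Hence L(M1) ∩ L(M2) ≠ ∅.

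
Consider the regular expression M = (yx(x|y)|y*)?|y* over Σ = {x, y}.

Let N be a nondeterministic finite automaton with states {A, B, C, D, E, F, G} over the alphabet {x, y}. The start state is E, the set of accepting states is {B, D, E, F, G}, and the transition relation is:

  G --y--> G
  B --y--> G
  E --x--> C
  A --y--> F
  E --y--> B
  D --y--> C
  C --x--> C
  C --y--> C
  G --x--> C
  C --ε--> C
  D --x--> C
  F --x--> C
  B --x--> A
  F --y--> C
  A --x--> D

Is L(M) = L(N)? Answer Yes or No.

Yes

Converting the expression M to a DFA (subset construction, then merging equivalent states) gives the minimal DFA with states {m0, m1, m2, m3, m4, m5}, start state m0, accepting states {m0, m2, m4, m5} and transitions m0: x→m1, y→m2; m1: x→m1, y→m1; m2: x→m3, y→m4; m3: x→m5, y→m5; m4: x→m1, y→m4; m5: x→m1, y→m1.
Exploring the product automaton M × N from the start pair (m0, E), following both machines on each input symbol, reaches 7 state pairs: (m0, E), (m1, C), (m2, B), (m3, A), (m4, G), (m5, D), (m5, F).
M accepts in {m0, m2, m4, m5} and N accepts in {B, D, E, F, G}. In every reachable pair the two components are either both accepting — (m0, E), (m2, B), (m4, G), (m5, D), (m5, F) — or both non-accepting, so no string is accepted by exactly one of the machines: L(M) \ L(N) and L(N) \ L(M) are both empty.
Hence every string is accepted by M iff it is accepted by N, and the two languages coincide.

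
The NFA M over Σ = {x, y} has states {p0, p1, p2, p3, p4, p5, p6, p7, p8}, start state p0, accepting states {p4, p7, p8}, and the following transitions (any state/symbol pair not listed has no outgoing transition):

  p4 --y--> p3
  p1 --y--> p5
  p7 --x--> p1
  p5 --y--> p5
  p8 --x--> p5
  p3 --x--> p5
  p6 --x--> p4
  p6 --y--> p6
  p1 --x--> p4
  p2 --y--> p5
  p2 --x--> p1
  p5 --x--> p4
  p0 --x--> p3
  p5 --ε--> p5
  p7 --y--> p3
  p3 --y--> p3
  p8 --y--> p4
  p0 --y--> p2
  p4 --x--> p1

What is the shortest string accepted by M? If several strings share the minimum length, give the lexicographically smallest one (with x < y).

A breadth-first search from p0 reaches an accepting state first via the path p0 → p3 → p5 → p4 on input xxx.
No string of length < 3 is accepted (BFS exhausts all shorter strings without reaching an accepting state), and xxx is the lexicographically least accepting string of length 3.

xxx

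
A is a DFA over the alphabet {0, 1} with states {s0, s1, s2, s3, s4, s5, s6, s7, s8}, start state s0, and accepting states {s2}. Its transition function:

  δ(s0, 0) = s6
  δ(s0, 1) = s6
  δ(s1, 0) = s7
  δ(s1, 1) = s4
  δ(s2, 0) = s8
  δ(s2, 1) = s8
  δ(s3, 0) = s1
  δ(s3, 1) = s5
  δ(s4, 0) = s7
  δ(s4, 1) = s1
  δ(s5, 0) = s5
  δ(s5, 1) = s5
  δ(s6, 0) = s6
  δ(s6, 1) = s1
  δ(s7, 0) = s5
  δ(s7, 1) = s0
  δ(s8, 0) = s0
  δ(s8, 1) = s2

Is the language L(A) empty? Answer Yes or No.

Yes

The states reachable from the start state are {s0, s1, s4, s5, s6, s7}.
None of the accepting states {s2} is reachable, so no string is accepted and L(A) = ∅.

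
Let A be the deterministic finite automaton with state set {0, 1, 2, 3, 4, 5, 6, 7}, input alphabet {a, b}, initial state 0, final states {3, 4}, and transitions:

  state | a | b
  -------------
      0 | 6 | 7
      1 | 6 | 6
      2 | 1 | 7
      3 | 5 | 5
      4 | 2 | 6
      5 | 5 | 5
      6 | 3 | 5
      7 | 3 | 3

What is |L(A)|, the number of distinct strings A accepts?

3

The useful subgraph on states {0, 3, 6, 7} is acyclic, so L(A) is finite; the longest accepting path visits 3 useful states, giving maximum string length 2.
Counting accepting paths from 0 by length: 3 of length 2. Total 3.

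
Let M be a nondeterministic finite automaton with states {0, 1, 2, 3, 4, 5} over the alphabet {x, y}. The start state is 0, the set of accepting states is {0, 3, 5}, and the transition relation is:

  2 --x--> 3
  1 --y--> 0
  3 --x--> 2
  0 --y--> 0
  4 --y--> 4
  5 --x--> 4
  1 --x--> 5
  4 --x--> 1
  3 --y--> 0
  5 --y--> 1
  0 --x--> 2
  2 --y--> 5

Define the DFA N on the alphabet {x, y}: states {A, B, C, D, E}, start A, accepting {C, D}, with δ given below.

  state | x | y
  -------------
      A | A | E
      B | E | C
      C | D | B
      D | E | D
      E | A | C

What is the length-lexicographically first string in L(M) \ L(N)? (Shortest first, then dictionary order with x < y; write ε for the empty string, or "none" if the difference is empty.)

ε

The empty string ε is accepted by M but not by N.
Since ε is the unique shortest string, it is the required witness.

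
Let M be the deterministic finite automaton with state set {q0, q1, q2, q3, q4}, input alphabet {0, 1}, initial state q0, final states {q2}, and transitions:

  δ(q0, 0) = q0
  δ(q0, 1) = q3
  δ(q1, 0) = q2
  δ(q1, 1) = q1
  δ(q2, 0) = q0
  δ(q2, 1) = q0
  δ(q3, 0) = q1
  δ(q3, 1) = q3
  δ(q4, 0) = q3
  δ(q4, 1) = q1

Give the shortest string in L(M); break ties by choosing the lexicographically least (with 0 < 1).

100

A breadth-first search from q0 reaches an accepting state first via the path q0 → q3 → q1 → q2 on input 100.
No string of length < 3 is accepted (BFS exhausts all shorter strings without reaching an accepting state), and 100 is the lexicographically least accepting string of length 3.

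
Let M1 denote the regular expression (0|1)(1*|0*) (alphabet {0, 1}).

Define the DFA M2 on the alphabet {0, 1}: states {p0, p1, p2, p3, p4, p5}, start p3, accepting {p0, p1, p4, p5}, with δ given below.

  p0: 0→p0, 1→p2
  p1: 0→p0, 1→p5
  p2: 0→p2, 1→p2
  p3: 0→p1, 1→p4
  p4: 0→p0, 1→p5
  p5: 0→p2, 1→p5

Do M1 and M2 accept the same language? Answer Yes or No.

Yes

Converting the expression M1 to a DFA (subset construction, then merging equivalent states) gives the minimal DFA with states {r0, r1, r2, r3, r4}, start state r0, accepting states {r1, r2, r3} and transitions r0: 0→r1, 1→r1; r1: 0→r2, 1→r3; r2: 0→r2, 1→r4; r3: 0→r4, 1→r3; r4: 0→r4, 1→r4.
Exploring the product automaton M1 × M2 from the start pair (r0, p3), following both machines on each input symbol, reaches 6 state pairs: (r0, p3), (r1, p1), (r1, p4), (r2, p0), (r3, p5), (r4, p2).
M1 accepts in {r1, r2, r3} and M2 accepts in {p0, p1, p4, p5}. In every reachable pair the two components are either both accepting — (r1, p1), (r1, p4), (r2, p0), (r3, p5) — or both non-accepting, so no string is accepted by exactly one of the machines: L(M1) \ L(M2) and L(M2) \ L(M1) are both empty.
Hence every string is accepted by M1 iff it is accepted by M2, and the two languages coincide.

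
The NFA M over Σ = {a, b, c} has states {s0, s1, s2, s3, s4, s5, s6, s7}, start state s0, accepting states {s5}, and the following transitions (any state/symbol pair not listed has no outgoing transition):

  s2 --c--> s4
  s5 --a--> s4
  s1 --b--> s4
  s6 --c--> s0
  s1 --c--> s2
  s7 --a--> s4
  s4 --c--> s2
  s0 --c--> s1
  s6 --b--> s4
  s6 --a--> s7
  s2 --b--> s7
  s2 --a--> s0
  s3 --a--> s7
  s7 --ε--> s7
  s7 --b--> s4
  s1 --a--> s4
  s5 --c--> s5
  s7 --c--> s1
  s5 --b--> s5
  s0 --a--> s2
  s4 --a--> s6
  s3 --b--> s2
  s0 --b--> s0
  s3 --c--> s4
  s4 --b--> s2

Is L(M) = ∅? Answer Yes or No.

Yes

The states reachable from the start state are {s0, s1, s2, s4, s6, s7}.
None of the accepting states {s5} is reachable, so no string is accepted and L(M) = ∅.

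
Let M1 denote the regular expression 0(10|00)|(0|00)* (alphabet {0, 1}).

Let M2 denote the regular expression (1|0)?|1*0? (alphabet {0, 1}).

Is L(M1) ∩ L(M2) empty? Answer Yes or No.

No

The empty string ε is accepted by both M1 and M2.
Hence L(M1) ∩ L(M2) ≠ ∅.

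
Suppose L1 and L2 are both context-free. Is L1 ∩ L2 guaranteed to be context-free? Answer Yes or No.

{aⁿbⁿcᵐ : m,n≥0} and {aᵐbⁿcⁿ : m,n≥0} are both context-free, but their intersection {aⁿbⁿcⁿ : n≥0} is not (pumping lemma).

No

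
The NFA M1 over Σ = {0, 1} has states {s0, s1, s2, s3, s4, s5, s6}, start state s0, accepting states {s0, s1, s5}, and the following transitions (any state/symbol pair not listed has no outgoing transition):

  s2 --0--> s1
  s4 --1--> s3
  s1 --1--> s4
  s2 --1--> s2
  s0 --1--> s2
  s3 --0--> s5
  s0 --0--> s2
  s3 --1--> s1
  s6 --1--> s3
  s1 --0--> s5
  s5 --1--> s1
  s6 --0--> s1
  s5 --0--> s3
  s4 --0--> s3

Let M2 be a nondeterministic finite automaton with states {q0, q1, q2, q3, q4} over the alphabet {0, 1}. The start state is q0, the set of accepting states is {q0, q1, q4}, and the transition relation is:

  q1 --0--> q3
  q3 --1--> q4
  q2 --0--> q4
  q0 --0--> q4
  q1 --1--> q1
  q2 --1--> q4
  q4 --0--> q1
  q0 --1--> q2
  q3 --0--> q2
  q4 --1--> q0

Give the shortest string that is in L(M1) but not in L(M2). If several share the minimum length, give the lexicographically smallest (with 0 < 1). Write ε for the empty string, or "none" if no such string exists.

000

The string 000 is accepted by M1 but not by M2.
No shorter string lies in the difference, and 000 is the lexicographically first length-3 string in L(M1) \ L(M2).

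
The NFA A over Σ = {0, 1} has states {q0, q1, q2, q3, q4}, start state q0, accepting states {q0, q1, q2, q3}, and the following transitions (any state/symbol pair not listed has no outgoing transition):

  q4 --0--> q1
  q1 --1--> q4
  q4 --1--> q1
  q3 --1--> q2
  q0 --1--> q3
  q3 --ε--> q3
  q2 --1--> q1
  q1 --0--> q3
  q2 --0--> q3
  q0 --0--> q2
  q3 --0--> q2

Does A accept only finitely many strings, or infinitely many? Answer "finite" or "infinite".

infinite

State q2 is reachable from the start and can reach an accepting state, and it lies on the cycle q2 → q1 → q3 → q2.
Traversing that cycle any number of times yields accepted strings of unbounded length, so the language is infinite.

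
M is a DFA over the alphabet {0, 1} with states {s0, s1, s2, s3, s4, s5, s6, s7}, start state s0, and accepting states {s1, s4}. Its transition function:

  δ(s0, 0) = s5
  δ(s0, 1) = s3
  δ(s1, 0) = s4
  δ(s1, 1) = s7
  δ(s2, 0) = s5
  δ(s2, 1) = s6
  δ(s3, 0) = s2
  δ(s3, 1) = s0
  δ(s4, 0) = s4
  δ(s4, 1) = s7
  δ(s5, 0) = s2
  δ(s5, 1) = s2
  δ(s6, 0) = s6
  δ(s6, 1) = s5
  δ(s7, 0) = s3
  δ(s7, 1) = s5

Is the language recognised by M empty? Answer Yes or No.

The states reachable from the start state are {s0, s2, s3, s5, s6}.
None of the accepting states {s1, s4} is reachable, so no string is accepted and L(M) = ∅.

Yes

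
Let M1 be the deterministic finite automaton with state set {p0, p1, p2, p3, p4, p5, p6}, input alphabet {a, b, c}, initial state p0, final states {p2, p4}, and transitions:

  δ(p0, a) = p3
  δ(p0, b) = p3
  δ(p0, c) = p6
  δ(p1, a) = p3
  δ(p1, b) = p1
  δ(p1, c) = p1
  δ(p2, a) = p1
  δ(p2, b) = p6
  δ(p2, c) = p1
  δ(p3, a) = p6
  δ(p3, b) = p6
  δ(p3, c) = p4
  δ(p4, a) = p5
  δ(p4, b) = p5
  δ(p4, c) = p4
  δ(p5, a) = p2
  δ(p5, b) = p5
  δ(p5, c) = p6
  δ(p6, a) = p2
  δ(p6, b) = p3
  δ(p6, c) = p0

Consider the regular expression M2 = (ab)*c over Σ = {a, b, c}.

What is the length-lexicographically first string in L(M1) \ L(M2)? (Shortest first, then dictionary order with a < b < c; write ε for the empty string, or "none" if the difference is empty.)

ac

The string ac is accepted by M1 but not by M2.
No shorter string lies in the difference, and ac is the lexicographically first length-2 string in L(M1) \ L(M2).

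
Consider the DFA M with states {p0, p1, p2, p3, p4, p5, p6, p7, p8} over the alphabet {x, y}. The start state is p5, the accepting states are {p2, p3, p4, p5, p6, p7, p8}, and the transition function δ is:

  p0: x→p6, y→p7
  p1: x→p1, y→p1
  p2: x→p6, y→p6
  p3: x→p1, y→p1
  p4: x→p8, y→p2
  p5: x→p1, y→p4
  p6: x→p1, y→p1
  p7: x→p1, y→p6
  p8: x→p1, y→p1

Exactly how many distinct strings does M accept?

6

The useful subgraph on states {p2, p4, p5, p6, p8} is acyclic, so L(M) is finite; the longest accepting path visits 4 useful states, giving maximum string length 3.
Counting accepting paths from p5 by length: 1 of length 0, 1 of length 1, 2 of length 2, 2 of length 3. Total 6.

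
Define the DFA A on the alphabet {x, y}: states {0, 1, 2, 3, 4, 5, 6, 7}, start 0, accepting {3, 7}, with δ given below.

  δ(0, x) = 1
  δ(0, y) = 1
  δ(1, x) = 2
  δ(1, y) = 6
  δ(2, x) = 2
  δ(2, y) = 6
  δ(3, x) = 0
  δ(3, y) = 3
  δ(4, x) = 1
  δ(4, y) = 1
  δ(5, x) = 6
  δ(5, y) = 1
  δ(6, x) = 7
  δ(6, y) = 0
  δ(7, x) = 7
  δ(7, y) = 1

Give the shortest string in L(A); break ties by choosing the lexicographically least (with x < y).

xyx

A breadth-first search from 0 reaches an accepting state first via the path 0 → 1 → 6 → 7 on input xyx.
No string of length < 3 is accepted (BFS exhausts all shorter strings without reaching an accepting state), and xyx is the lexicographically least accepting string of length 3.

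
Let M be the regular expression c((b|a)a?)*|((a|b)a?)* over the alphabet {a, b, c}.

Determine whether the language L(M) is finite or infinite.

The expression contains a Kleene star applied to a subexpression that matches at least one nonempty string, so it matches strings of unbounded length.
Hence L(M) is infinite.

infinite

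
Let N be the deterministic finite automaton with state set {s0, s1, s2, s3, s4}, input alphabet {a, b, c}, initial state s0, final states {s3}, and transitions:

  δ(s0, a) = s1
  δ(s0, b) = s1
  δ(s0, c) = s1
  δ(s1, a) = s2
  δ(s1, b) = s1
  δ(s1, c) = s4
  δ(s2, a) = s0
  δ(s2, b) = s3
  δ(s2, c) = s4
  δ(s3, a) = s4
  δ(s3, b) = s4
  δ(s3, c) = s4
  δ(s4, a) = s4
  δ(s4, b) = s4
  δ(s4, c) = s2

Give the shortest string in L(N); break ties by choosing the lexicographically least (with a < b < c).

A breadth-first search from s0 reaches an accepting state first via the path s0 → s1 → s2 → s3 on input aab.
No string of length < 3 is accepted (BFS exhausts all shorter strings without reaching an accepting state), and aab is the lexicographically least accepting string of length 3.

aab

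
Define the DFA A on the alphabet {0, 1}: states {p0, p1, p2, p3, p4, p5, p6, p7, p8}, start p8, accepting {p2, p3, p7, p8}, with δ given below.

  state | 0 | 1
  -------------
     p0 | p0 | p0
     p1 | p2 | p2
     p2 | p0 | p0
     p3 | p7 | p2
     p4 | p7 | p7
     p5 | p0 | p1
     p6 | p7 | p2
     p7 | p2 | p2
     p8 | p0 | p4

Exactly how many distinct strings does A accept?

The useful subgraph on states {p2, p4, p7, p8} is acyclic, so L(A) is finite; the longest accepting path visits 4 useful states, giving maximum string length 3.
Counting accepting paths from p8 by length: 1 of length 0, 2 of length 2, 4 of length 3. Total 7.

7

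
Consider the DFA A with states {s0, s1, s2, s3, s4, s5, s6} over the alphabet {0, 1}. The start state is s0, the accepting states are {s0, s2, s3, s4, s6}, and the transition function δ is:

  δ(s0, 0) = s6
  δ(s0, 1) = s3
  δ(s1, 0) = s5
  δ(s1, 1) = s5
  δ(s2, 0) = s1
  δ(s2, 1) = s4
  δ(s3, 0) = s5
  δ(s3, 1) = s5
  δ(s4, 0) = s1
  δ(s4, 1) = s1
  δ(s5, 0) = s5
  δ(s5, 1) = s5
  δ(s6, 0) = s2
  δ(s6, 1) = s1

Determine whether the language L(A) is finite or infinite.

finite

The useful states (reachable from s0 and able to reach an accepting state) are {s0, s2, s3, s4, s6}.
Restricted to these states the transition graph has no cycle, so every accepting path has bounded length and L is finite.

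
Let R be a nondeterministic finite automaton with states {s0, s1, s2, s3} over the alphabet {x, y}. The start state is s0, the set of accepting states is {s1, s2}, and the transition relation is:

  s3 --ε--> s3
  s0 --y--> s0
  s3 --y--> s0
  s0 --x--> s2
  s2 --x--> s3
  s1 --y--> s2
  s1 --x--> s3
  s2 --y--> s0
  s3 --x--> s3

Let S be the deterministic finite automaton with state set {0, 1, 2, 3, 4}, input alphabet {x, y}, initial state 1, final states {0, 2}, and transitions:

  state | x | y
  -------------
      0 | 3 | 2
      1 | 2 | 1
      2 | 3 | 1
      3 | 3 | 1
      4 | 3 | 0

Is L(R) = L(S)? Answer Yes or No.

Yes

Exploring the product automaton R × S from the start pair (s0, 1), following both machines on each input symbol, reaches 3 state pairs: (s0, 1), (s2, 2), (s3, 3).
R accepts in {s1, s2} and S accepts in {0, 2}. In every reachable pair the two components are either both accepting — (s2, 2) — or both non-accepting, so no string is accepted by exactly one of the machines: L(R) \ L(S) and L(S) \ L(R) are both empty.
Hence every string is accepted by R iff it is accepted by S, and the two languages coincide.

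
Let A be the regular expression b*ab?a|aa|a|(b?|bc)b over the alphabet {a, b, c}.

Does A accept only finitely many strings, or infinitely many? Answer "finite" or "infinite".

infinite

The expression contains a Kleene star applied to a subexpression that matches at least one nonempty string, so it matches strings of unbounded length.
Hence L(A) is infinite.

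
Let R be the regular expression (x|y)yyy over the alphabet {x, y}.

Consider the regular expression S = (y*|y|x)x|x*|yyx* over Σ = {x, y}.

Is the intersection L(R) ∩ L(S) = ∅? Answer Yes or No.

Yes

Converting the expression R to a DFA (subset construction, then merging equivalent states) gives the minimal DFA with states {r0, r1, r2, r3, r4, r5}, start state r0, accepting states {r5} and transitions r0: x→r1, y→r1; r1: x→r2, y→r3; r2: x→r2, y→r2; r3: x→r2, y→r4; r4: x→r2, y→r5; r5: x→r2, y→r2.
Converting the expression S to a DFA (subset construction, then merging equivalent states) gives the minimal DFA with states {s0, s1, s2, s3, s4, s5, s6}, start state s0, accepting states {s0, s1, s4, s5} and transitions s0: x→s1, y→s2; s1: x→s1, y→s3; s2: x→s4, y→s5; s3: x→s3, y→s3; s4: x→s3, y→s3; s5: x→s1, y→s6; s6: x→s4, y→s6.
Exploring the product automaton R × S from the start pair (r0, s0), following both machines on each input symbol, reaches 13 state pairs: (r0, s0), (r1, s1), (r1, s2), (r2, s1), (r3, s3), (r2, s4), (r3, s5), (r2, s3), (r4, s3), (r4, s6), (r5, s3), (r5, s6), (r2, s6).
R accepts in {r5} and S accepts in {s0, s1, s4, s5}; no reachable pair has both components accepting, so no string drives both machines to acceptance simultaneously and L(R) ∩ L(S) = ∅.
So no string is accepted by both, and the intersection is empty.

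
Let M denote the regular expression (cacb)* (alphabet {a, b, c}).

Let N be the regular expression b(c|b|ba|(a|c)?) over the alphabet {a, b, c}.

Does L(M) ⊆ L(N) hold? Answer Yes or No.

No

The empty string ε is in L(M) but not in L(N).
So L(M) ⊄ L(N).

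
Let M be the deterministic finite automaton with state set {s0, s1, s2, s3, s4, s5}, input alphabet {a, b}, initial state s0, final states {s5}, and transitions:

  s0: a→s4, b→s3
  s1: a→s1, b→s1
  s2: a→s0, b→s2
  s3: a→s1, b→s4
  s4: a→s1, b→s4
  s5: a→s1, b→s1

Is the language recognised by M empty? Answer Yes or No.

Yes

The states reachable from the start state are {s0, s1, s3, s4}.
None of the accepting states {s5} is reachable, so no string is accepted and L(M) = ∅.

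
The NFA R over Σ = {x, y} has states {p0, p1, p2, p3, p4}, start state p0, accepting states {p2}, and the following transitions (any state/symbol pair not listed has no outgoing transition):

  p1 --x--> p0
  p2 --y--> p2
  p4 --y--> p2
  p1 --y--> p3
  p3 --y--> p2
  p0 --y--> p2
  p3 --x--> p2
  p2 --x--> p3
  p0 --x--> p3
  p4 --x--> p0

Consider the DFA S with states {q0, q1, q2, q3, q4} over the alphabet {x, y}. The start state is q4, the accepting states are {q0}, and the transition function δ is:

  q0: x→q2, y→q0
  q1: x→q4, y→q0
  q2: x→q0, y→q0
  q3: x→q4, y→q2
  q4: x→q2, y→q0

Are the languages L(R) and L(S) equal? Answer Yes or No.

Exploring the product automaton R × S from the start pair (p0, q4), following both machines on each input symbol, reaches 3 state pairs: (p0, q4), (p3, q2), (p2, q0).
R accepts in {p2} and S accepts in {q0}. In every reachable pair the two components are either both accepting — (p2, q0) — or both non-accepting, so no string is accepted by exactly one of the machines: L(R) \ L(S) and L(S) \ L(R) are both empty.
Hence every string is accepted by R iff it is accepted by S, and the two languages coincide.

Yes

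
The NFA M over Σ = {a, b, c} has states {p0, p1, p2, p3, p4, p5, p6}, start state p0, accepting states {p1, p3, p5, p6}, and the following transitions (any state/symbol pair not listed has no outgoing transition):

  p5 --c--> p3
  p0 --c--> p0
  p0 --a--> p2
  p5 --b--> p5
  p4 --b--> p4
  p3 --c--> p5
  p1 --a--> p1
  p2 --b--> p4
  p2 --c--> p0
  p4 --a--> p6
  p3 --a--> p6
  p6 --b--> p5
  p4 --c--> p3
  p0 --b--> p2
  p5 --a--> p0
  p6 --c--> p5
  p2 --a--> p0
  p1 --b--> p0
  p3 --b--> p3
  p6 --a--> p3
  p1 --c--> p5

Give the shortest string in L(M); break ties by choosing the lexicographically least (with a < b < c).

aba

A breadth-first search from p0 reaches an accepting state first via the path p0 → p2 → p4 → p6 on input aba.
No string of length < 3 is accepted (BFS exhausts all shorter strings without reaching an accepting state), and aba is the lexicographically least accepting string of length 3.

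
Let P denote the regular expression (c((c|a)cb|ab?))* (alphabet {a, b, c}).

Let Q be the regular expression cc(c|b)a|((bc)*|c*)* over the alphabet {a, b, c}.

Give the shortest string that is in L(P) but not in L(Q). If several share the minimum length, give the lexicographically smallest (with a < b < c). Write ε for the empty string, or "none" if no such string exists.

ca

The string ca is accepted by P but not by Q.
No shorter string lies in the difference, and ca is the lexicographically first length-2 string in L(P) \ L(Q).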